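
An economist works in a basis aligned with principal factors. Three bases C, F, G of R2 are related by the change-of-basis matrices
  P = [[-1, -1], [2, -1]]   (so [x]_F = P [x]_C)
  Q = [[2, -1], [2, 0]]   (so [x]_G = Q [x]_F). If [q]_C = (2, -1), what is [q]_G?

Apply P to get F-coordinates (-1, 5), then Q to get G-coordinates.
The result is [q]_G = (-7, -2).

(-7, -2)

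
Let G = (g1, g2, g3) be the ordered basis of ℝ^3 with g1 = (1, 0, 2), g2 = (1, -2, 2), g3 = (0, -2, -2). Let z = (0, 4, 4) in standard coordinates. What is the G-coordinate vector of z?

(0, 0, -2)

Write z = c_1 g1 + ... + c_3 g3 and solve for the c_i.
Solving this 3x3 system gives c = (0, 0, -2).
Check: 0·g1 + 0·g2 - 2g3 = (0, 4, 4).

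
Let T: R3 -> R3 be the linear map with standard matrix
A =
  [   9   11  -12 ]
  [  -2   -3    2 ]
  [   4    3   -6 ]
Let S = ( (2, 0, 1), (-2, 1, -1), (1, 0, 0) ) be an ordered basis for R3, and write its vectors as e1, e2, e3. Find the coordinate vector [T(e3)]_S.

Compute T(e3) = A e3 = (9, -2, 4) in standard coordinates.
Then write this in S-coordinates: solve for y in y_1 e1 + ... + y_3 e3 = (9, -2, 4).
This gives y = (2, -2, 1), which is column 3 of [T]_S.

(2, -2, 1)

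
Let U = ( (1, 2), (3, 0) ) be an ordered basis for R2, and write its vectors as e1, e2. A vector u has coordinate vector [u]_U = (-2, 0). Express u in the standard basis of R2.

(-2, -4)

By definition u = -2e1 + 0·e2.
Summing componentwise gives (-2, -4).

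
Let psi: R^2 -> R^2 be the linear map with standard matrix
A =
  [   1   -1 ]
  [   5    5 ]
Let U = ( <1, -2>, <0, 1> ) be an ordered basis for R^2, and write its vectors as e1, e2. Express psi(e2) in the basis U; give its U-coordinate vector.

Compute psi(e2) = A e2 = <-1, 5> in standard coordinates.
Then write this in U-coordinates: solve for y in y_1 e1 + y_2 e2 = <-1, 5>.
This gives y = <-1, 3>, which is column 2 of [psi]_U.

<-1, 3>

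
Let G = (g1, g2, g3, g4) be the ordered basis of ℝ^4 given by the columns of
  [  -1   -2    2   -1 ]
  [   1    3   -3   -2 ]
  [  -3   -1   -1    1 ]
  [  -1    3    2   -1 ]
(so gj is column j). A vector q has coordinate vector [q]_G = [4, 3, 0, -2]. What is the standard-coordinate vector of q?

[-8, 17, -17, 7]

q = M [q]_G, where M has columns g1, ..., g4.
Carrying out the matrix-vector product, q = [-8, 17, -17, 7].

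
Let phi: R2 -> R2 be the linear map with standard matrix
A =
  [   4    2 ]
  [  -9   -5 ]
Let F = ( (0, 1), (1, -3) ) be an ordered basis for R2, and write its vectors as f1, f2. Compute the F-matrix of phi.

[[1, 0], [2, -2]]

The j-th column of [phi]_F is [phi(fj)]_F.
phi(f1) = A f1 = (2, -5) = f1 + 2f2, so column 1 is (1, 2).
Repeating for f2 and assembling the columns gives [[1, 0], [2, -2]].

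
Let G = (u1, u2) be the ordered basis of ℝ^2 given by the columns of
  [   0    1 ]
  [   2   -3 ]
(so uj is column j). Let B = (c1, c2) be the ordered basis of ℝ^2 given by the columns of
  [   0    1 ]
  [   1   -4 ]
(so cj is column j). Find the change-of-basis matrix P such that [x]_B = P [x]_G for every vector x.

[[2, 1], [0, 1]]

Column j of P is [uj]_B, since P maps G-coordinates to B-coordinates.
Expressing u1 in B: u1 = 2c1 + 0·c2, so column 1 of P is (2, 0).
Doing the same for each uj gives P = [[2, 1], [0, 1]].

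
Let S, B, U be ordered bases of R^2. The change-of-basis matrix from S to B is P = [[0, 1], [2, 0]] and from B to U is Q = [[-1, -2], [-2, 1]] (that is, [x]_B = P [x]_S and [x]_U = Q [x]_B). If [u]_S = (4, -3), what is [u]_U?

Apply P to get B-coordinates (-3, 8), then Q to get U-coordinates.
The result is [u]_U = (-13, 14).

(-13, 14)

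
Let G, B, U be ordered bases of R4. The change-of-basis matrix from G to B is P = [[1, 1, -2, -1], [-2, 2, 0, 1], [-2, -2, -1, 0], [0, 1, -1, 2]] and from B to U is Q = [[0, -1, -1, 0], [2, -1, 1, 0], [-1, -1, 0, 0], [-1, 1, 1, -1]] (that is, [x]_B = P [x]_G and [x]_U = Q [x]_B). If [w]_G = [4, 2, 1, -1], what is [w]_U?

[18, 2, 0, -22]

Apply P to get B-coordinates [5, -5, -13, -1], then Q to get U-coordinates.
The result is [w]_U = [18, 2, 0, -22].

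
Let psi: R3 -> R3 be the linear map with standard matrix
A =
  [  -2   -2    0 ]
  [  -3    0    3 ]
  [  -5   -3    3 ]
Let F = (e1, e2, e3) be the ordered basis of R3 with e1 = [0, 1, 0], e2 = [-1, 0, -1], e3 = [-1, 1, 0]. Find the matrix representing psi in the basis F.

Let P have columns e1, ..., e3. Then [psi]_F = P^(-1) A P.
Here det P = 1, so P^(-1) is integer; computing A P first and then P^(-1)(A P) gives [[1, 0, 1], [3, -2, -2], [-1, 0, 2]].

[[1, 0, 1], [3, -2, -2], [-1, 0, 2]]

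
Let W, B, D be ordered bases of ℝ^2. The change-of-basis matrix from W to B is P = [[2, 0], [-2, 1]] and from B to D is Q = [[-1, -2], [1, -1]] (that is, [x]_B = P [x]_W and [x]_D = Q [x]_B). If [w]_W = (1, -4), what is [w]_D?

(10, 8)

Apply P to get B-coordinates (2, -6), then Q to get D-coordinates.
The result is [w]_D = (10, 8).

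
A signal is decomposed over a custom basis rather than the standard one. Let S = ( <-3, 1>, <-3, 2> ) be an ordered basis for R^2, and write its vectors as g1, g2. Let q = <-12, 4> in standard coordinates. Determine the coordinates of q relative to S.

<4, 0>

Write q = c_1 g1 + c_2 g2 and solve for the c_i.
System: -3c_1 - 3c_2 = -12, c_1 + 2c_2 = 4; solving gives c_1 = 4, c_2 = 0.
Check: 4g1 + 0·g2 = <-12, 4>.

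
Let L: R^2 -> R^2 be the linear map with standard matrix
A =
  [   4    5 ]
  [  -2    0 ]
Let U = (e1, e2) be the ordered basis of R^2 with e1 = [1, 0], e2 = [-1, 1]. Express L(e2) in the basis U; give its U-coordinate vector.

[3, 2]

Compute L(e2) = A e2 = [1, 2] in standard coordinates.
Then write this in U-coordinates: solve for y in y_1 e1 + y_2 e2 = [1, 2].
This gives y = [3, 2], which is column 2 of [L]_U.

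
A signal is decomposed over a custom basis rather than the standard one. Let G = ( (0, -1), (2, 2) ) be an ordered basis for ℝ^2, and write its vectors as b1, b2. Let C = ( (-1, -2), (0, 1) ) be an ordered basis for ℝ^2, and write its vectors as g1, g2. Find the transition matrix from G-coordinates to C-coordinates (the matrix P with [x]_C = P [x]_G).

[[0, -2], [-1, -2]]

Column j of P is [bj]_C, since P maps G-coordinates to C-coordinates.
Expressing b1 in C: b1 = 0·g1 - g2, so column 1 of P is (0, -1).
Doing the same for each bj gives P = [[0, -2], [-1, -2]].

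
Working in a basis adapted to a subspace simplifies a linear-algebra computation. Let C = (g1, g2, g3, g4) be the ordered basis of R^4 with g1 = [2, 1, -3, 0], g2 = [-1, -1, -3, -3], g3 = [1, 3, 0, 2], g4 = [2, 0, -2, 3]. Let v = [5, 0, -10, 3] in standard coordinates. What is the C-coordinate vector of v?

[1, 1, 0, 2]

[v]_C is the unique c with M c = v, where M has columns g1, ..., g4.
Row-reducing the augmented matrix [M | v] gives c = (1, 1, 0, 2).
Check: g1 + g2 + 0·g3 + 2g4 = [5, 0, -10, 3].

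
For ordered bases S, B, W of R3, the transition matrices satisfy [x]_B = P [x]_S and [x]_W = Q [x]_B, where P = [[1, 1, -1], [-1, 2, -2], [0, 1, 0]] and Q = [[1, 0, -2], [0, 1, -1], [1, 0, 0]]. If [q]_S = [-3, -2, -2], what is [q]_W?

First [q]_B = P [q]_S = [-3, 3, -2].
Then [q]_W = Q [q]_B = [1, 5, -3].

[1, 5, -3]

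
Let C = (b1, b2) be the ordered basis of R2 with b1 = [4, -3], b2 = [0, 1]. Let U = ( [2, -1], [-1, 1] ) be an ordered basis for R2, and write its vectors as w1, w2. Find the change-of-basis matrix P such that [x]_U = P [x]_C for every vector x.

[[1, 1], [-2, 2]]

Column j of P is [bj]_U, since P maps C-coordinates to U-coordinates.
Expressing b1 in U: b1 = w1 - 2w2, so column 1 of P is [1, -2].
Doing the same for each bj gives P = [[1, 1], [-2, 2]].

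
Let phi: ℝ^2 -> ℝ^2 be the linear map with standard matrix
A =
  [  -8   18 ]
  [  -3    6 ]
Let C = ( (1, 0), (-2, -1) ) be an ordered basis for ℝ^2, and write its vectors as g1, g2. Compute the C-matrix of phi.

With P the matrix whose columns are g1, g2, [phi]_C = P^(-1) A P.
Column by column: phi(g1) = A g1 = (-8, -3); its C-coordinates (-2, 3) give column 1.
Continuing for each basis vector yields [phi]_C = [[-2, -2], [3, 0]].

[[-2, -2], [3, 0]]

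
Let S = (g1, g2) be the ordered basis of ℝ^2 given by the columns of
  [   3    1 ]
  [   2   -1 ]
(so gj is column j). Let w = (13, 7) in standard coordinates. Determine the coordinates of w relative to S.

(4, 1)

We seek scalars with c_1 g1 + c_2 g2 = w; equivalently solve M c = w where the columns of M are g1, g2.
System: 3c_1 + c_2 = 13, 2c_1 - c_2 = 7; solving gives c_1 = 4, c_2 = 1.
Check: 4g1 + g2 = (13, 7).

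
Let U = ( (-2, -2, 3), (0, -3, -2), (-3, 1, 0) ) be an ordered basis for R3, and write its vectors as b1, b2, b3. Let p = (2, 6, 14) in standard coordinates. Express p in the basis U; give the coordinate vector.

[p]_U is the unique c with M c = p, where M has columns b1, ..., b3.
Row-reducing the augmented matrix [M | p] gives c = (2, -4, -2).
Check: 2b1 - 4b2 - 2b3 = (2, 6, 14).

(2, -4, -2)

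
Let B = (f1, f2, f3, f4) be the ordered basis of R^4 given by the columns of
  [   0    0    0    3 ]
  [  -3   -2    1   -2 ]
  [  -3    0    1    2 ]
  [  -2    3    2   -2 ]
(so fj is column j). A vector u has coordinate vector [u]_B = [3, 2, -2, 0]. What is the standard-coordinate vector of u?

u = M [u]_B, where M has columns f1, ..., f4.
Carrying out the matrix-vector product, u = [0, -15, -11, -4].

[0, -15, -11, -4]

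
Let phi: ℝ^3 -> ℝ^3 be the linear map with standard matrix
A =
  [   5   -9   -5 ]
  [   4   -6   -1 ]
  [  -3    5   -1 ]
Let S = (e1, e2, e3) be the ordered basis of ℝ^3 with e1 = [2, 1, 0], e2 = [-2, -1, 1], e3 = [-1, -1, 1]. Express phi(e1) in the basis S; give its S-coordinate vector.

[1, 2, -3]

Compute phi(e1) = A e1 = [1, 2, -1] in standard coordinates.
Then write this in S-coordinates: solve for y in y_1 e1 + ... + y_3 e3 = [1, 2, -1].
This gives y = [1, 2, -3], which is column 1 of [phi]_S.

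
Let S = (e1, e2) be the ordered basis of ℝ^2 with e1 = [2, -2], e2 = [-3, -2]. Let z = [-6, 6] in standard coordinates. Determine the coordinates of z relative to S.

[-3, 0]

We seek scalars with c_1 e1 + c_2 e2 = z; equivalently solve M c = z where the columns of M are e1, e2.
System: 2c_1 - 3c_2 = -6, -2c_1 - 2c_2 = 6; solving gives c_1 = -3, c_2 = 0.
Check: -3e1 + 0·e2 = [-6, 6].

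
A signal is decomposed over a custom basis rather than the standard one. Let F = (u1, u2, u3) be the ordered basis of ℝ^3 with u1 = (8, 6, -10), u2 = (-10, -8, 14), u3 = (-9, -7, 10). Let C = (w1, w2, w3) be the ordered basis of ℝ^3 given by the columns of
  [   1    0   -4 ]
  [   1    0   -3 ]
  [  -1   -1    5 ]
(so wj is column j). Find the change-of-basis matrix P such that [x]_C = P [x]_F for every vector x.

Let M have columns uj and N have columns wj. Then for every x, N [x]_C = x = M [x]_F, so P = N^(-1) M.
Since det N = 1, N^(-1) has integer entries; multiplying gives P = [[0, -2, -1], [0, -2, 1], [-2, 2, 2]].

[[0, -2, -1], [0, -2, 1], [-2, 2, 2]]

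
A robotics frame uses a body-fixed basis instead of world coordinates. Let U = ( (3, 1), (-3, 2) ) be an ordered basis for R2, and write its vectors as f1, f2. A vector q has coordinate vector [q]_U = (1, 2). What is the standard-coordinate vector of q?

(-3, 5)

By definition q = f1 + 2f2.
Summing componentwise gives (-3, 5).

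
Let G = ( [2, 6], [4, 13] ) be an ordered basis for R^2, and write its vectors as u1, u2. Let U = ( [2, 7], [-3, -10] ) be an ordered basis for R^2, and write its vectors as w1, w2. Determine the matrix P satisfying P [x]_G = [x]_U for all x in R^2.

[[-2, -1], [-2, -2]]

Column j of P is [uj]_U, since P maps G-coordinates to U-coordinates.
Expressing u1 in U: u1 = -2w1 - 2w2, so column 1 of P is [-2, -2].
Doing the same for each uj gives P = [[-2, -1], [-2, -2]].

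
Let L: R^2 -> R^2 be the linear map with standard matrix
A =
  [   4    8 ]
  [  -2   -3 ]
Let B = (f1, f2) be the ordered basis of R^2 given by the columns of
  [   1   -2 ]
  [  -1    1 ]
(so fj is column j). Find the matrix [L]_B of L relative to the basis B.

[[2, -2], [3, -1]]

With P the matrix whose columns are f1, f2, [L]_B = P^(-1) A P.
Column by column: L(f1) = A f1 = [-4, 1]; its B-coordinates [2, 3] give column 1.
Continuing for each basis vector yields [L]_B = [[2, -2], [3, -1]].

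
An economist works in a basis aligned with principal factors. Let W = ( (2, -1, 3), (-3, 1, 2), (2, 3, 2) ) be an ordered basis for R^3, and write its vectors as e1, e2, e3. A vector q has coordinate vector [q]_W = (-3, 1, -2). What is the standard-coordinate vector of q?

The coordinates say q = -3e1 + e2 - 2e3; adding the scaled basis vectors gives (-13, -2, -11).

(-13, -2, -11)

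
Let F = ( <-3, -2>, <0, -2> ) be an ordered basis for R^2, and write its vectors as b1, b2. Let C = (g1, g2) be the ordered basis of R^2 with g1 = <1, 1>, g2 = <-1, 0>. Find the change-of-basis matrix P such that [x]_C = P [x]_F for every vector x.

[[-2, -2], [1, -2]]

Take x = bj: its F-coordinates are the j-th standard unit vector, so P e_j — column j of P — equals [bj]_C.
b1 = -2g1 + g2, giving column 1 = <-2, 1>; repeating for each j gives P = [[-2, -2], [1, -2]].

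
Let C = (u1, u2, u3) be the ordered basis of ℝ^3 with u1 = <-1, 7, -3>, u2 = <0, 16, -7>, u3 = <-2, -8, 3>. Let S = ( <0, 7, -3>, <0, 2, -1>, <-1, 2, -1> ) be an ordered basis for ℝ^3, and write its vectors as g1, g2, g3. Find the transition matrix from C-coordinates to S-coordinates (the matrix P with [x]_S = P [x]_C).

Let M have columns uj and N have columns gj. Then for every x, N [x]_S = x = M [x]_C, so P = N^(-1) M.
Since det N = 1, N^(-1) has integer entries; multiplying gives P = [[1, 2, -2], [-1, 1, 1], [1, 0, 2]].

[[1, 2, -2], [-1, 1, 1], [1, 0, 2]]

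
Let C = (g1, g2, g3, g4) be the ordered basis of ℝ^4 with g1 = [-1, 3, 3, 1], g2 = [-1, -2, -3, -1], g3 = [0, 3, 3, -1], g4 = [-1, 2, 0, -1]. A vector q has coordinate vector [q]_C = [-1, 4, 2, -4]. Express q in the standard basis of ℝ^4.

By definition q = -g1 + 4g2 + 2g3 - 4g4.
Summing componentwise gives [1, -13, -9, -3].

[1, -13, -9, -3]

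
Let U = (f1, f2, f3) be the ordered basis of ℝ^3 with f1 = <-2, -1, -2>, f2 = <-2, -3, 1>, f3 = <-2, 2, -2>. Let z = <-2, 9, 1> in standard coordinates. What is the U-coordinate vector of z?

<-4, 1, 4>

We seek scalars with c_1 f1 + ... + c_3 f3 = z; equivalently solve M c = z where the columns of M are f1, ..., f3.
Row-reducing the augmented matrix [M | z] gives c = (-4, 1, 4).
Check: -4f1 + f2 + 4f3 = <-2, 9, 1>.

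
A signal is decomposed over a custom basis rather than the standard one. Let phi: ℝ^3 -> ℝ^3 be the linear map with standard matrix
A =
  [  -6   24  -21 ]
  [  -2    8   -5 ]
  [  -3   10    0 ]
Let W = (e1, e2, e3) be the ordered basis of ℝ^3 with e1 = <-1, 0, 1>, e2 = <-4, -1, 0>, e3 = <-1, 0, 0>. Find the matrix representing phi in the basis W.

[[3, 2, 3], [3, 0, -2], [0, -2, -1]]

The j-th column of [phi]_W is [phi(ej)]_W.
phi(e1) = A e1 = <-15, -3, 3> = 3e1 + 3e2 + 0·e3, so column 1 is <3, 3, 0>.
Repeating for e2, e3 and assembling the columns gives [[3, 2, 3], [3, 0, -2], [0, -2, -1]].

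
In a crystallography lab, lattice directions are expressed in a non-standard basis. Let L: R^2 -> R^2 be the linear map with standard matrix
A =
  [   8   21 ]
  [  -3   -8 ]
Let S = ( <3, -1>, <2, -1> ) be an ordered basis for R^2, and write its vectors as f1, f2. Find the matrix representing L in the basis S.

[[1, -1], [0, -1]]

With P the matrix whose columns are f1, f2, [L]_S = P^(-1) A P.
Column by column: L(f1) = A f1 = <3, -1>; its S-coordinates <1, 0> give column 1.
Continuing for each basis vector yields [L]_S = [[1, -1], [0, -1]].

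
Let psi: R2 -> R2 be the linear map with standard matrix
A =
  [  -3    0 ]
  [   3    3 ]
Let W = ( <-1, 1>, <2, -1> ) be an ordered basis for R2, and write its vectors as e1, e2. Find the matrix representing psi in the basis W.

[[3, 0], [3, -3]]

With P the matrix whose columns are e1, e2, [psi]_W = P^(-1) A P.
Column by column: psi(e1) = A e1 = <3, 0>; its W-coordinates <3, 3> give column 1.
Continuing for each basis vector yields [psi]_W = [[3, 0], [3, -3]].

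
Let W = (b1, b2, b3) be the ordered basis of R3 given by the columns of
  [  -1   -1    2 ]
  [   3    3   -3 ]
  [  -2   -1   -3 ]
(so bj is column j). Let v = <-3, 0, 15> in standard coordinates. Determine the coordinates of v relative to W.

We seek scalars with c_1 b1 + ... + c_3 b3 = v; equivalently solve M c = v where the columns of M are b1, ..., b3.
Gaussian elimination on [M | v] yields c = (-3, 0, -3).
Check: -3b1 + 0·b2 - 3b3 = <-3, 0, 15>.

<-3, 0, -3>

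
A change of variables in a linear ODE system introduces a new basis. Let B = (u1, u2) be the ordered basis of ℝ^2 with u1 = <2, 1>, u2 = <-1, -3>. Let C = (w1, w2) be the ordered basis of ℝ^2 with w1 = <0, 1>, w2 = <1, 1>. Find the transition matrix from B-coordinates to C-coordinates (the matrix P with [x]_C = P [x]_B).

Let M have columns uj and N have columns wj. Then for every x, N [x]_C = x = M [x]_B, so P = N^(-1) M.
Since det N = -1, N^(-1) has integer entries; multiplying gives P = [[-1, -2], [2, -1]].

[[-1, -2], [2, -1]]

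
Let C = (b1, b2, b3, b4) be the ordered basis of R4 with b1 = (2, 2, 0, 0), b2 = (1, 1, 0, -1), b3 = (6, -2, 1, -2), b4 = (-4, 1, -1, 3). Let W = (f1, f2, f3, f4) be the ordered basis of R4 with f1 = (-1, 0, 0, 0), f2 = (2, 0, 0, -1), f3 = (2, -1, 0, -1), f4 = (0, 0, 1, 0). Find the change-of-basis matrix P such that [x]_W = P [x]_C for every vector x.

Take x = bj: its C-coordinates are the j-th standard unit vector, so P e_j — column j of P — equals [bj]_W.
b1 = -2f1 + 2f2 - 2f3 + 0·f4, giving column 1 = (-2, 2, -2, 0); repeating for each j gives P = [[-2, 1, -2, -2], [2, 2, 0, -2], [-2, -1, 2, -1], [0, 0, 1, -1]].

[[-2, 1, -2, -2], [2, 2, 0, -2], [-2, -1, 2, -1], [0, 0, 1, -1]]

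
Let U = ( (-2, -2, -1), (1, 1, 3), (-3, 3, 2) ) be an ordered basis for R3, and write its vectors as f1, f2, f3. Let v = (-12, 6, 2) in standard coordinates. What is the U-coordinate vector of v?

(1, -1, 3)

We seek scalars with c_1 f1 + ... + c_3 f3 = v; equivalently solve M c = v where the columns of M are f1, ..., f3.
Solving this 3x3 system gives c = (1, -1, 3).
Check: f1 - f2 + 3f3 = (-12, 6, 2).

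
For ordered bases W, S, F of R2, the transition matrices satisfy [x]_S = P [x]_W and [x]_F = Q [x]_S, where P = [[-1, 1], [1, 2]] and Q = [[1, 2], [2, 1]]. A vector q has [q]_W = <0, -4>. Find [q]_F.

Apply P to get S-coordinates <-4, -8>, then Q to get F-coordinates.
The result is [q]_F = <-20, -16>.

<-20, -16>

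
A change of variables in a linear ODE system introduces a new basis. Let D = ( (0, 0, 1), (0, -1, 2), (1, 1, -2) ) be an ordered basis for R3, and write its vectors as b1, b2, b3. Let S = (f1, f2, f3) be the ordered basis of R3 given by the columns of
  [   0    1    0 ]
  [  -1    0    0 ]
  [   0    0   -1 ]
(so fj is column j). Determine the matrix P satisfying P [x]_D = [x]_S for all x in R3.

Column j of P is [bj]_S, since P maps D-coordinates to S-coordinates.
Expressing b1 in S: b1 = 0·f1 + 0·f2 - f3, so column 1 of P is (0, 0, -1).
Doing the same for each bj gives P = [[0, 1, -1], [0, 0, 1], [-1, -2, 2]].

[[0, 1, -1], [0, 0, 1], [-1, -2, 2]]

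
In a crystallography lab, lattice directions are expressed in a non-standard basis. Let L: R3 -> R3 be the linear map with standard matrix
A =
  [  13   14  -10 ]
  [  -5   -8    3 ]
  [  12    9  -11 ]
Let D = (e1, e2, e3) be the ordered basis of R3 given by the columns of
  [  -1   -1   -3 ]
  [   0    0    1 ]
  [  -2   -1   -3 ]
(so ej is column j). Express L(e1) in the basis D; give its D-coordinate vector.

Column 1 of [L]_D is the D-coordinate vector of L(e1).
In standard coordinates L(e1) = A e1 = (7, -1, 10).
Converting to D: (7, -1, 10) = -3e1 - e2 - e3, so the coordinate vector is (-3, -1, -1).

(-3, -1, -1)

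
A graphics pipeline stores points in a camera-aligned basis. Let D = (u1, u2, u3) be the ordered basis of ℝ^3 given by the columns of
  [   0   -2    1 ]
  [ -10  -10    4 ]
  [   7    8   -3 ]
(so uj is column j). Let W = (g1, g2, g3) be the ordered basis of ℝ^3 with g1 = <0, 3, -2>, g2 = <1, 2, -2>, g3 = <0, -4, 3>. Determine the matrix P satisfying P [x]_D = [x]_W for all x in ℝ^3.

Column j of P is [uj]_W, since P maps D-coordinates to W-coordinates.
Expressing u1 in W: u1 = -2g1 + 0·g2 + g3, so column 1 of P is <-2, 0, 1>.
Doing the same for each uj gives P = [[-2, -2, 2], [0, -2, 1], [1, 0, 1]].

[[-2, -2, 2], [0, -2, 1], [1, 0, 1]]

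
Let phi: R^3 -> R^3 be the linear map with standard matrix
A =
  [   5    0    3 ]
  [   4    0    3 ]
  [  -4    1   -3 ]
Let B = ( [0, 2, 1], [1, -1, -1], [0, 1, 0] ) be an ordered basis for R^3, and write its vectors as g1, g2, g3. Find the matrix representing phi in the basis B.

[[2, 0, 1], [3, 2, 0], [2, 3, -2]]

With P the matrix whose columns are g1, ..., g3, [phi]_B = P^(-1) A P.
Column by column: phi(g1) = A g1 = [3, 3, -1]; its B-coordinates [2, 3, 2] give column 1.
Continuing for each basis vector yields [phi]_B = [[2, 0, 1], [3, 2, 0], [2, 3, -2]].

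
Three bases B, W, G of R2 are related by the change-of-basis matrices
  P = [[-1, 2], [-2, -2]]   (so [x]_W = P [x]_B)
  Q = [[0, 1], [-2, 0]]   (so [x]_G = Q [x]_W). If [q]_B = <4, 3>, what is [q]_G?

<-14, -4>

Composing the changes, [q]_G = Q P [q]_B.
Q P = [[-2, -2], [2, -4]]; applying this to <4, 3> gives <-14, -4>.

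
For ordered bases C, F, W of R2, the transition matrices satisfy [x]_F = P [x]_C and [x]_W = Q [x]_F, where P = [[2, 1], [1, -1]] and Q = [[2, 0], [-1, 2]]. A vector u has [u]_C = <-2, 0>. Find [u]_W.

Apply P to get F-coordinates <-4, -2>, then Q to get W-coordinates.
The result is [u]_W = <-8, 0>.

<-8, 0>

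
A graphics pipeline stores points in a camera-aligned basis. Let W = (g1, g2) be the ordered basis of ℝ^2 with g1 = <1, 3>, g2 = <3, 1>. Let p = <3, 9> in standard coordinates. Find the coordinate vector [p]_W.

[p]_W is the unique c with M c = p, where M has columns g1, g2.
System: c_1 + 3c_2 = 3, 3c_1 + c_2 = 9; solving gives c_1 = 3, c_2 = 0.
Check: 3g1 + 0·g2 = <3, 9>.

<3, 0>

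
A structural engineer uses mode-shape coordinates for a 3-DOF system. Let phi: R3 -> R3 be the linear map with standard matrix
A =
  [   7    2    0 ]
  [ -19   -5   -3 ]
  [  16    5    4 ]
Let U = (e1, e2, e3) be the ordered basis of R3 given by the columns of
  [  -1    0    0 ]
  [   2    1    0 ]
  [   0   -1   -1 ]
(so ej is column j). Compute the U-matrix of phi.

With P the matrix whose columns are e1, ..., e3, [phi]_U = P^(-1) A P.
Column by column: phi(e1) = A e1 = (-3, 9, -6); its U-coordinates (3, 3, 3) give column 1.
Continuing for each basis vector yields [phi]_U = [[3, -2, 0], [3, 2, 3], [3, -3, 1]].

[[3, -2, 0], [3, 2, 3], [3, -3, 1]]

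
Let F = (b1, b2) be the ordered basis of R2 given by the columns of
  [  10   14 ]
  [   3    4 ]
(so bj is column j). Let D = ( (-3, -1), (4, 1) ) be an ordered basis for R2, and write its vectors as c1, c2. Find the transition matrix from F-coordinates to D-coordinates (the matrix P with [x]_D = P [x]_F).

[[-2, -2], [1, 2]]

Column j of P is [bj]_D, since P maps F-coordinates to D-coordinates.
Expressing b1 in D: b1 = -2c1 + c2, so column 1 of P is (-2, 1).
Doing the same for each bj gives P = [[-2, -2], [1, 2]].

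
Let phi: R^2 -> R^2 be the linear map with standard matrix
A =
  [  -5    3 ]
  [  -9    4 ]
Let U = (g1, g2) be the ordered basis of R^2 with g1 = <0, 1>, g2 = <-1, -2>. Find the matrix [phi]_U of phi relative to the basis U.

Let P have columns g1, g2. Then [phi]_U = P^(-1) A P.
Here det P = 1, so P^(-1) is integer; computing A P first and then P^(-1)(A P) gives [[-2, 3], [-3, 1]].

[[-2, 3], [-3, 1]]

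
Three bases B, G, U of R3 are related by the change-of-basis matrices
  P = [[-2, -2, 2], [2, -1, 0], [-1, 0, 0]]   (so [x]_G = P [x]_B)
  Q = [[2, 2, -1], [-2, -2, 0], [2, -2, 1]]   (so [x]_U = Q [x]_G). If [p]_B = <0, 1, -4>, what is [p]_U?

First [p]_G = P [p]_B = <-10, -1, 0>.
Then [p]_U = Q [p]_G = <-22, 22, -18>.

<-22, 22, -18>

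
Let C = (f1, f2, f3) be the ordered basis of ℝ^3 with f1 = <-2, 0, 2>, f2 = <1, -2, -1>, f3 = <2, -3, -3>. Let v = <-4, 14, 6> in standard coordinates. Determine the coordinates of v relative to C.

<-2, -4, -2>

[v]_C is the unique c with M c = v, where M has columns f1, ..., f3.
Gaussian elimination on [M | v] yields c = (-2, -4, -2).
Check: -2f1 - 4f2 - 2f3 = <-4, 14, 6>.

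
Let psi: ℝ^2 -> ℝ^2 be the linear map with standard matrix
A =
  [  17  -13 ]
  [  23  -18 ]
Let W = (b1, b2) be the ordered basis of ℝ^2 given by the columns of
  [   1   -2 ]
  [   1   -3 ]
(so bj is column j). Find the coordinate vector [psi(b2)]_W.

(-1, -3)

Column 2 of [psi]_W is the W-coordinate vector of psi(b2).
In standard coordinates psi(b2) = A b2 = (5, 8).
Converting to W: (5, 8) = -b1 - 3b2, so the coordinate vector is (-1, -3).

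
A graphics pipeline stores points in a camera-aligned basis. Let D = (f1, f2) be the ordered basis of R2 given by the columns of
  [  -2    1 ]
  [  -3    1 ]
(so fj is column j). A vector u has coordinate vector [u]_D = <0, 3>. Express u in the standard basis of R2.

By definition u = 0·f1 + 3f2.
Summing componentwise gives <3, 3>.

<3, 3>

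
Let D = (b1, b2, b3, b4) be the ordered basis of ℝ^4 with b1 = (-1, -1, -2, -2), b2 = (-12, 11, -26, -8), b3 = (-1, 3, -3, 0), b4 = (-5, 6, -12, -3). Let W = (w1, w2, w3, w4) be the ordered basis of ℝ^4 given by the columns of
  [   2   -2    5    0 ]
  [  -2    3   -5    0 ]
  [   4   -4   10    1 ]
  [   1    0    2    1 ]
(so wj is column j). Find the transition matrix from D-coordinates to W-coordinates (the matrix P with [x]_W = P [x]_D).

[[0, -2, -1, 1], [-2, -1, 2, 1], [-1, -2, 1, -1], [0, -2, -1, -2]]

Let M have columns bj and N have columns wj. Then for every x, N [x]_W = x = M [x]_D, so P = N^(-1) M.
Since det N = 1, N^(-1) has integer entries; multiplying gives P = [[0, -2, -1, 1], [-2, -1, 2, 1], [-1, -2, 1, -1], [0, -2, -1, -2]].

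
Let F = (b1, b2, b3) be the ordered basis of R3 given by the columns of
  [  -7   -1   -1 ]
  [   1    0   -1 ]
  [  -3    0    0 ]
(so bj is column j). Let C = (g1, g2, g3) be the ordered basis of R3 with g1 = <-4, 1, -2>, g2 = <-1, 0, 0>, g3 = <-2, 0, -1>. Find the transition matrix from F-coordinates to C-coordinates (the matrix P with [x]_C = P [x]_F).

[[1, 0, -1], [1, 1, 1], [1, 0, 2]]

Take x = bj: its F-coordinates are the j-th standard unit vector, so P e_j — column j of P — equals [bj]_C.
b1 = g1 + g2 + g3, giving column 1 = <1, 1, 1>; repeating for each j gives P = [[1, 0, -1], [1, 1, 1], [1, 0, 2]].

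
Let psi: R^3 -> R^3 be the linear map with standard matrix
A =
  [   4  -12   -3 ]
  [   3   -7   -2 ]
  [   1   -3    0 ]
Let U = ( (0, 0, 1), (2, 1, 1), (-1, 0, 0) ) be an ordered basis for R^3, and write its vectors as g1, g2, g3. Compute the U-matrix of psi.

[[2, 2, 2], [-2, -3, -3], [-1, 1, -2]]

Let P have columns g1, ..., g3. Then [psi]_U = P^(-1) A P.
Here det P = 1, so P^(-1) is integer; computing A P first and then P^(-1)(A P) gives [[2, 2, 2], [-2, -3, -3], [-1, 1, -2]].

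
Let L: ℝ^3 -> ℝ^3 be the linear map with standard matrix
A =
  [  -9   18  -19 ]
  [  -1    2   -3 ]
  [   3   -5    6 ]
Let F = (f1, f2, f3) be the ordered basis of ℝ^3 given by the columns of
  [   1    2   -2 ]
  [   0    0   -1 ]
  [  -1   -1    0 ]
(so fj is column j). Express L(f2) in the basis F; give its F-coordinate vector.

Compute L(f2) = A f2 = <1, 1, 0> in standard coordinates.
Then write this in F-coordinates: solve for y in y_1 f1 + ... + y_3 f3 = <1, 1, 0>.
This gives y = <1, -1, -1>, which is column 2 of [L]_F.

<1, -1, -1>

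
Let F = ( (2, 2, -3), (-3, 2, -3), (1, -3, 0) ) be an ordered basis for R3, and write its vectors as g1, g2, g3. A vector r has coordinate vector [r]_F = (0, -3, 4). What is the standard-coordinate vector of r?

(13, -18, 9)

r = M [r]_F, where M has columns g1, ..., g3.
Carrying out the matrix-vector product, r = (13, -18, 9).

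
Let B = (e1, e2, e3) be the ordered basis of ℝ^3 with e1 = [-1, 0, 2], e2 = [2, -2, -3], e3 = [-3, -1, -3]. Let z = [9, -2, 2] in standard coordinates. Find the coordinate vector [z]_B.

[1, 2, -2]

[z]_B is the unique c with M c = z, where M has columns e1, ..., e3.
Solving this 3x3 system gives c = (1, 2, -2).
Check: e1 + 2e2 - 2e3 = [9, -2, 2].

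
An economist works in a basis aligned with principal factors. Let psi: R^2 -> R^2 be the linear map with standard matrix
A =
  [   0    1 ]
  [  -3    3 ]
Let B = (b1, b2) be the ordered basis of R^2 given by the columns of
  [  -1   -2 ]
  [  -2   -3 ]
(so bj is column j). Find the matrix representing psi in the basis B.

Let P have columns b1, b2. Then [psi]_B = P^(-1) A P.
Here det P = -1, so P^(-1) is integer; computing A P first and then P^(-1)(A P) gives [[0, -3], [1, 3]].

[[0, -3], [1, 3]]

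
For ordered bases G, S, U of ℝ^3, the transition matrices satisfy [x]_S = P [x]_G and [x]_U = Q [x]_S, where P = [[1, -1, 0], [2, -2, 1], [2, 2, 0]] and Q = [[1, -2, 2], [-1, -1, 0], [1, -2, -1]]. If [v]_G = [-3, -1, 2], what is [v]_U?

Apply P to get S-coordinates [-2, -2, -8], then Q to get U-coordinates.
The result is [v]_U = [-14, 4, 10].

[-14, 4, 10]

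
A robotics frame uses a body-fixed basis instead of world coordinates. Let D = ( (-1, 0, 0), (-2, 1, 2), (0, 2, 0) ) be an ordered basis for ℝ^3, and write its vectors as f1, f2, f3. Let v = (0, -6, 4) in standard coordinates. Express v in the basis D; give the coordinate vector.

(-4, 2, -4)

We seek scalars with c_1 f1 + ... + c_3 f3 = v; equivalently solve M c = v where the columns of M are f1, ..., f3.
Solving this 3x3 system gives c = (-4, 2, -4).
Check: -4f1 + 2f2 - 4f3 = (0, -6, 4).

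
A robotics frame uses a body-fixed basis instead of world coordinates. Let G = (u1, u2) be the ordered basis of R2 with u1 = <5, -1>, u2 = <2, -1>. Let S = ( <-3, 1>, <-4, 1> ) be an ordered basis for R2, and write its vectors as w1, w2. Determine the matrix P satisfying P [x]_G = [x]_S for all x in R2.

Column j of P is [uj]_S, since P maps G-coordinates to S-coordinates.
Expressing u1 in S: u1 = w1 - 2w2, so column 1 of P is <1, -2>.
Doing the same for each uj gives P = [[1, -2], [-2, 1]].

[[1, -2], [-2, 1]]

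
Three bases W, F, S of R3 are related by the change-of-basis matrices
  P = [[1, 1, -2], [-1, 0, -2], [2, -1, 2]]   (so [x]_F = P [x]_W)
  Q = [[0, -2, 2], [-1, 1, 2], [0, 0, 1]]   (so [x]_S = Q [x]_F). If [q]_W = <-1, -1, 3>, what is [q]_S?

Apply P to get F-coordinates <-8, -5, 5>, then Q to get S-coordinates.
The result is [q]_S = <20, 13, 5>.

<20, 13, 5>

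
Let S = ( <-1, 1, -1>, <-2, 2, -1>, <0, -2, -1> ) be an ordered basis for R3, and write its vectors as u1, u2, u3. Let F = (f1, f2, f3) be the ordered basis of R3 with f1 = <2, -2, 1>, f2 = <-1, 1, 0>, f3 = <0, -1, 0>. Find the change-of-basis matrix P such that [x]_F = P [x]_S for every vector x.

[[-1, -1, -1], [-1, 0, -2], [0, 0, 2]]

Column j of P is [uj]_F, since P maps S-coordinates to F-coordinates.
Expressing u1 in F: u1 = -f1 - f2 + 0·f3, so column 1 of P is <-1, -1, 0>.
Doing the same for each uj gives P = [[-1, -1, -1], [-1, 0, -2], [0, 0, 2]].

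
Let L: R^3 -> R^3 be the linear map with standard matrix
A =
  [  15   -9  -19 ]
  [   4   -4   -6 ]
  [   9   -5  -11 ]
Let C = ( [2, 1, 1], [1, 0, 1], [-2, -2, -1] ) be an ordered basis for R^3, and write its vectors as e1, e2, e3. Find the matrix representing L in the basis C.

[[2, -2, 2], [2, 0, -1], [2, 0, -2]]

With P the matrix whose columns are e1, ..., e3, [L]_C = P^(-1) A P.
Column by column: L(e1) = A e1 = [2, -2, 2]; its C-coordinates [2, 2, 2] give column 1.
Continuing for each basis vector yields [L]_C = [[2, -2, 2], [2, 0, -1], [2, 0, -2]].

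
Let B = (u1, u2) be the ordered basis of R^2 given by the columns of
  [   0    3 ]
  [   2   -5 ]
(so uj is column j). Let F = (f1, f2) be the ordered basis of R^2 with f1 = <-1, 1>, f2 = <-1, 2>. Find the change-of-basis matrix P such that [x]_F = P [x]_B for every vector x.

[[-2, -1], [2, -2]]

Let M have columns uj and N have columns fj. Then for every x, N [x]_F = x = M [x]_B, so P = N^(-1) M.
Since det N = -1, N^(-1) has integer entries; multiplying gives P = [[-2, -1], [2, -2]].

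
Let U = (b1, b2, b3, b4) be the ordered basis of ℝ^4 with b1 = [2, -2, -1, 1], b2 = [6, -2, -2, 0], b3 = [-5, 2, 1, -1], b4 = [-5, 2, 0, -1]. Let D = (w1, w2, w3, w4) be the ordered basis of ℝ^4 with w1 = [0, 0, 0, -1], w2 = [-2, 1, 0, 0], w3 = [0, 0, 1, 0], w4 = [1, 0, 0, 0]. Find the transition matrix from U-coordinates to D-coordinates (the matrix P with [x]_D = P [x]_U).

Let M have columns bj and N have columns wj. Then for every x, N [x]_D = x = M [x]_U, so P = N^(-1) M.
Since det N = 1, N^(-1) has integer entries; multiplying gives P = [[-1, 0, 1, 1], [-2, -2, 2, 2], [-1, -2, 1, 0], [-2, 2, -1, -1]].

[[-1, 0, 1, 1], [-2, -2, 2, 2], [-1, -2, 1, 0], [-2, 2, -1, -1]]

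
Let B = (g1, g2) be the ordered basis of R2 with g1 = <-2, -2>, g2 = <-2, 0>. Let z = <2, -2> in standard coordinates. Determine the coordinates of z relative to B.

<1, -2>

We seek scalars with c_1 g1 + c_2 g2 = z; equivalently solve M c = z where the columns of M are g1, g2.
System: -2c_1 - 2c_2 = 2, -2c_1 + 0c_2 = -2; solving gives c_1 = 1, c_2 = -2.
Check: g1 - 2g2 = <2, -2>.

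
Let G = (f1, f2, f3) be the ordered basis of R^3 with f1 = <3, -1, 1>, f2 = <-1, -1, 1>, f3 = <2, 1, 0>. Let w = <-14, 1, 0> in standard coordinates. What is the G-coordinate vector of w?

We seek scalars with c_1 f1 + ... + c_3 f3 = w; equivalently solve M c = w where the columns of M are f1, ..., f3.
Row-reducing the augmented matrix [M | w] gives c = (-4, 4, 1).
Check: -4f1 + 4f2 + f3 = <-14, 1, 0>.

<-4, 4, 1>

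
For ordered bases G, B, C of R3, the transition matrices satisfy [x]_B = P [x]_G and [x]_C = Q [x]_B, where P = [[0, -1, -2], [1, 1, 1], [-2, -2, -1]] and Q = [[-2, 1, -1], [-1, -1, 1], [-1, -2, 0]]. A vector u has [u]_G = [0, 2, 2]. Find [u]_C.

Apply P to get B-coordinates [-6, 4, -6], then Q to get C-coordinates.
The result is [u]_C = [22, -4, -2].

[22, -4, -2]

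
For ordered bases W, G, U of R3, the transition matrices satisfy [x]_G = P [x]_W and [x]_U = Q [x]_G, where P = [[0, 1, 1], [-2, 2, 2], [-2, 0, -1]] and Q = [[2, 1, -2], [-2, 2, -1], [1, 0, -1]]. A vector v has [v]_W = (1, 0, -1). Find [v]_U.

Apply P to get G-coordinates (-1, -4, -1), then Q to get U-coordinates.
The result is [v]_U = (-4, -5, 0).

(-4, -5, 0)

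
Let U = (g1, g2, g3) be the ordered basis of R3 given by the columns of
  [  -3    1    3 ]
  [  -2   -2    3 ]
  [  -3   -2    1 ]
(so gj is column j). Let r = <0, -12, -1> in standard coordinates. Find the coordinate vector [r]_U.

We seek scalars with c_1 g1 + ... + c_3 g3 = r; equivalently solve M c = r where the columns of M are g1, ..., g3.
Solving this 3x3 system gives c = (-3, 3, -4).
Check: -3g1 + 3g2 - 4g3 = <0, -12, -1>.

<-3, 3, -4>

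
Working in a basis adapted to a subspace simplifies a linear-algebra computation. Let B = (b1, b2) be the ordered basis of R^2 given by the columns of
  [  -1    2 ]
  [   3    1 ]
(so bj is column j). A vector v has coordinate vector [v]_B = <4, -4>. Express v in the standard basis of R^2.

By definition v = 4b1 - 4b2.
Summing componentwise gives <-12, 8>.

<-12, 8>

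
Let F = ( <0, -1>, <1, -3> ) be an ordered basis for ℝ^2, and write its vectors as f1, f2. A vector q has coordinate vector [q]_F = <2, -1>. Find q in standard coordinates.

<-1, 1>

By definition q = 2f1 - f2.
Summing componentwise gives <-1, 1>.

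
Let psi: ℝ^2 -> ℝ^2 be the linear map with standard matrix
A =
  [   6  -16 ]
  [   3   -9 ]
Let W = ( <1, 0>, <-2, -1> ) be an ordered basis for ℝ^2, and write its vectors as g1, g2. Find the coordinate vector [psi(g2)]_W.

Compute psi(g2) = A g2 = <4, 3> in standard coordinates.
Then write this in W-coordinates: solve for y in y_1 g1 + y_2 g2 = <4, 3>.
This gives y = <-2, -3>, which is column 2 of [psi]_W.

<-2, -3>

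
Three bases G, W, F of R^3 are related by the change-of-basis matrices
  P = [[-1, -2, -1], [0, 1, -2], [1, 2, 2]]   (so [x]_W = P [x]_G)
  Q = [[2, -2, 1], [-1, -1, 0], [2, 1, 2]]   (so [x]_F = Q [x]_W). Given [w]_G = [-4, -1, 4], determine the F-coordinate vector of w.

[24, 7, -1]

First [w]_W = P [w]_G = [2, -9, 2].
Then [w]_F = Q [w]_W = [24, 7, -1].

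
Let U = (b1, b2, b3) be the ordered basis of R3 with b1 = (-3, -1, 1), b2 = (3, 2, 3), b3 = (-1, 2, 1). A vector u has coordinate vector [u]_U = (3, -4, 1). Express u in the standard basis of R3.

(-22, -9, -8)

u = M [u]_U, where M has columns b1, ..., b3.
Carrying out the matrix-vector product, u = (-22, -9, -8).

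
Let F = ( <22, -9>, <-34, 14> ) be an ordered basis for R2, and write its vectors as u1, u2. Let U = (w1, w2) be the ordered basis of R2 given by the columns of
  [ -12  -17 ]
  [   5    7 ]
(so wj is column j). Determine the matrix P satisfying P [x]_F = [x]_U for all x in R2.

[[1, 0], [-2, 2]]

Let M have columns uj and N have columns wj. Then for every x, N [x]_U = x = M [x]_F, so P = N^(-1) M.
Since det N = 1, N^(-1) has integer entries; multiplying gives P = [[1, 0], [-2, 2]].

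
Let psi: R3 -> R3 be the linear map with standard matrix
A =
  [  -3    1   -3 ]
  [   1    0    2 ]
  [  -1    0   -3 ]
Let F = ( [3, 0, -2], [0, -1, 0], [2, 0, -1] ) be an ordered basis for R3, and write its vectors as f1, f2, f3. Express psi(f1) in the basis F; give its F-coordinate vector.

[-3, 1, 3]

Compute psi(f1) = A f1 = [-3, -1, 3] in standard coordinates.
Then write this in F-coordinates: solve for y in y_1 f1 + ... + y_3 f3 = [-3, -1, 3].
This gives y = [-3, 1, 3], which is column 1 of [psi]_F.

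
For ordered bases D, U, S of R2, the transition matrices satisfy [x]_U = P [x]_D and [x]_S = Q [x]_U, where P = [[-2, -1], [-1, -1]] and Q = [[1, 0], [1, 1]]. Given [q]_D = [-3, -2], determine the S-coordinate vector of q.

Composing the changes, [q]_S = Q P [q]_D.
Q P = [[-2, -1], [-3, -2]]; applying this to [-3, -2] gives [8, 13].

[8, 13]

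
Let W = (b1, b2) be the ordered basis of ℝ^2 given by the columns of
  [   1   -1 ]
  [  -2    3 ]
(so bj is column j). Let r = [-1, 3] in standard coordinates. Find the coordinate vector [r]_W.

Write r = c_1 b1 + c_2 b2 and solve for the c_i.
System: c_1 - c_2 = -1, -2c_1 + 3c_2 = 3; solving gives c_1 = 0, c_2 = 1.
Check: 0·b1 + b2 = [-1, 3].

[0, 1]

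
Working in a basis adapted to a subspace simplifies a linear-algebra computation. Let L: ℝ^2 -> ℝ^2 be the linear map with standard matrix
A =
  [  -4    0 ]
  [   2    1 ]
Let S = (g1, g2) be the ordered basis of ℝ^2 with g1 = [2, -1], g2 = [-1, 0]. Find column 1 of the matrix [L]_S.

[-3, 2]

Column 1 of [L]_S is the S-coordinate vector of L(g1).
In standard coordinates L(g1) = A g1 = [-8, 3].
Converting to S: [-8, 3] = -3g1 + 2g2, so the coordinate vector is [-3, 2].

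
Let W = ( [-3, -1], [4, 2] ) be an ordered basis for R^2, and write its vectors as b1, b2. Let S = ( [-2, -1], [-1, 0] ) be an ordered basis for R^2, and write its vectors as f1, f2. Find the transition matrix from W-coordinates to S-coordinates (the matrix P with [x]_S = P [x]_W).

Let M have columns bj and N have columns fj. Then for every x, N [x]_S = x = M [x]_W, so P = N^(-1) M.
Since det N = -1, N^(-1) has integer entries; multiplying gives P = [[1, -2], [1, 0]].

[[1, -2], [1, 0]]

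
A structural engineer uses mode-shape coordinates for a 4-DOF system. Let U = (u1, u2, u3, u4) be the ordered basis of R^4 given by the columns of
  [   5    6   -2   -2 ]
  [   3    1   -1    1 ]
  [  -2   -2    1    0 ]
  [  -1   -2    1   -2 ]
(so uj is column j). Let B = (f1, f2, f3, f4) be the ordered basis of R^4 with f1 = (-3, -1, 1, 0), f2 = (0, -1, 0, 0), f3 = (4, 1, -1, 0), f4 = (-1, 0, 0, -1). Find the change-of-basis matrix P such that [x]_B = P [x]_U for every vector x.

Take x = uj: its U-coordinates are the j-th standard unit vector, so P e_j — column j of P — equals [uj]_B.
u1 = -2f1 - f2 + 0·f3 + f4, giving column 1 = (-2, -1, 0, 1); repeating for each j gives P = [[-2, 0, 1, 0], [-1, 1, 0, -1], [0, 2, 0, 0], [1, 2, -1, 2]].

[[-2, 0, 1, 0], [-1, 1, 0, -1], [0, 2, 0, 0], [1, 2, -1, 2]]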